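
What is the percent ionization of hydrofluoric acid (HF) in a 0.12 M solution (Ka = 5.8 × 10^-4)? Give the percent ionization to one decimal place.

HF ⇌ F- + H+; let x = [H+] at equilibrium.
Solve x² + 0.00058x − 6.96e-05 = 0 → x = 8.06 × 10^-3 M
% ionization = x/C₀ × 100% = 8.06 × 10^-3/0.12 × 100% = 6.7%

6.7%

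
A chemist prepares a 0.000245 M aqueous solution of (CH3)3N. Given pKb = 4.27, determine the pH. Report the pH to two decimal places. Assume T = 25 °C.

(CH3)3N + H2O ⇌ (CH3)3NH+ + OH-
Kb = 10^(−4.27) = 5.37 × 10^-5
From the ICE table, Kb = x²/(0.000245 − x) = 5.37 × 10^-5.
Here C₀/Kb ≈ 4.56, so the small-x approximation fails. Use the quadratic:
x = [−5.37e-05 + √(5.37e-05² + 5.26e-08)]/2 = 9.10 × 10^-5 M
pOH = −log(9.10 × 10^-5) = 4.04; pH = 14.00 − 4.04 = 9.96

pH = 9.96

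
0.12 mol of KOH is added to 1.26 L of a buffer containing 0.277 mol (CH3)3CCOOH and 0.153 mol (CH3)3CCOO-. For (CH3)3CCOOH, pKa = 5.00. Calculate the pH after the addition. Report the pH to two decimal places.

After neutralization: n((CH3)3CCOOH) = 0.157 mol, n((CH3)3CCOO-) = 0.273 mol.
Henderson–Hasselbalch with mole ratio 0.273/0.157: pH = 5.00 + (+0.240)

pH = 5.24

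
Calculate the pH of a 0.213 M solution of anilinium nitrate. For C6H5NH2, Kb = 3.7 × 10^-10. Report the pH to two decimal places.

pH = 2.62

C6H5NH3+ is the conjugate acid of the weak base C6H5NH2.
Ka = Kw/Kb = 1.0×10^-14 / 3.7 × 10^-10 = 2.70 × 10^-5
Ka = [H+]²/(0.213 − [H+]) = 2.70 × 10^-5
Assume [H+] ≪ 0.213: [H+] ≈ √(2.70 × 10^-5 × 0.213) = 2.40 × 10^-3 M
pH = −log(2.40 × 10^-3) = 2.62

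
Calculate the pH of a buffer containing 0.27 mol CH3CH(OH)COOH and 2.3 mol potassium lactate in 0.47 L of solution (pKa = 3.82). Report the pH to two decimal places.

pH = pKa + log([A⁻]/[HA]) = 3.82 + log(2.3/0.27)
pH = 3.82 + (+0.930) = 4.75

pH = 4.75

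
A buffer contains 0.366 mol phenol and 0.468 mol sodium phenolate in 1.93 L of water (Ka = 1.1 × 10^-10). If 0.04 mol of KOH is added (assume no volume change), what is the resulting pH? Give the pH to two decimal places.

pH = 10.15

OH- converts C6H5OH to C6H5O-: C6H5OH → 0.326 mol, C6H5O- → 0.508 mol.
pKa = −log(1.1 × 10^-10) = 9.959
pH = pKa + log(n_C6H5O-/n_C6H5OH) = 9.959 + log(0.508/0.326) = 9.959 + (+0.193)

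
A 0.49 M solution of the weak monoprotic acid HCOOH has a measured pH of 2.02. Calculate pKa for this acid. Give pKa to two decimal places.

pKa = 3.72

[H+] = 10^(-2.02) = 9.55 × 10^-3 M
At equilibrium [HA] = 0.49 − 9.55 × 10^-3 = 4.80 × 10^-1 M
Ka = [H+][A-]/[HA] = (9.55 × 10^-3)² / 4.80 × 10^-1 = 1.90 × 10^-4
pKa = -log(1.90 × 10^-4) = 3.72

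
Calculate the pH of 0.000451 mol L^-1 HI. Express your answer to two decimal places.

pH = 3.35

HI is a strong acid and dissociates completely, so [H+] = 0.000451 M.
pH = -log(0.000451) = 3.35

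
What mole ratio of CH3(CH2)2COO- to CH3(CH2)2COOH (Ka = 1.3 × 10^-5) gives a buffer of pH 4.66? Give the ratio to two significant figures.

ratio = 0.59

pKa = -log(1.3 × 10^-5) = 4.886
pH = pKa + log(r) ⇒ log(r) = 4.66 − 4.886 = -0.226
r = [CH3(CH2)2COO-]/[CH3(CH2)2COOH] = 10^(-0.226) = 0.594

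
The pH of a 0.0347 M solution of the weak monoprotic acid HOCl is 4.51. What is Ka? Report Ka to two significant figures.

[H+] = 10^(-4.51) = 3.09 × 10^-5 M
At equilibrium [HA] = 0.0347 − 3.09 × 10^-5 = 3.47 × 10^-2 M
Ka = [H+][A-]/[HA] = (3.09 × 10^-5)² / 3.47 × 10^-2 = 2.8 × 10^-8

Ka = 2.8 × 10^-8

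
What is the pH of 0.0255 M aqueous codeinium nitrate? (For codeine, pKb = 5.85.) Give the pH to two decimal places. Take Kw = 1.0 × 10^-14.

C18H22NO3+ is the conjugate acid of the weak base C18H21NO3.
Kb = 10^(−5.85) = 1.41 × 10^-6
Ka = Kw/Kb = 1.0×10^-14 / 1.41 × 10^-6 = 7.09 × 10^-9
Ka = [H+]²/(0.0255 − [H+]) = 7.09 × 10^-9
Assume [H+] ≪ 0.0255: [H+] ≈ √(7.09 × 10^-9 × 0.0255) = 1.34 × 10^-5 M
pH = −log(1.34 × 10^-5) = 4.87

pH = 4.87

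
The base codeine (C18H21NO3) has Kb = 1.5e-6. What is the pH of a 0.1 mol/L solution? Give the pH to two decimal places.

C18H21NO3 + H2O ⇌ C18H22NO3+ + OH-
Kb = [OH-]²/(0.1 − [OH-]) = 1.5 × 10^-6
Since Kb ≪ C₀, [OH-] ≈ √(Kb·C₀) = 3.87 × 10^-4 M.
pOH = 3.41, so pH = 14.00 − pOH = 10.59

pH = 10.59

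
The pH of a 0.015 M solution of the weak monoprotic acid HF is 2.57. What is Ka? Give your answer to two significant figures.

Ka = 5.9 × 10^-4

[H+] = 10^(-2.57) = 2.69 × 10^-3 M
At equilibrium [HA] = 0.015 − 2.69 × 10^-3 = 1.23 × 10^-2 M
Ka = [H+][A-]/[HA] = (2.69 × 10^-3)² / 1.23 × 10^-2 = 5.9 × 10^-4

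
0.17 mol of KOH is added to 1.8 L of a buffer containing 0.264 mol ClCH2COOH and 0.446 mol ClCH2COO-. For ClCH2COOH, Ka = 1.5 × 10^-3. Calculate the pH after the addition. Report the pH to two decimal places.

pH = 3.64

After neutralization: n(ClCH2COOH) = 0.094 mol, n(ClCH2COO-) = 0.616 mol.
pKa = −log(1.5 × 10^-3) = 2.824
pH = pKa + log([A⁻]/[HA]) = 2.824 + log(0.616/0.094) = 2.824 +0.816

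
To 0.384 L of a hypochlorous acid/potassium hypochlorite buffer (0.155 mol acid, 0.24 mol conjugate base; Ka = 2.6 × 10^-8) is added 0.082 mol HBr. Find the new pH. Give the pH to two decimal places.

After neutralization: n(HOCl) = 0.237 mol, n(OCl-) = 0.158 mol.
pKa = −log(2.6 × 10^-8) = 7.585
pH = pKa + log(n_OCl-/n_HOCl) = 7.585 + log(0.158/0.237) = 7.585 + (-0.176)

pH = 7.41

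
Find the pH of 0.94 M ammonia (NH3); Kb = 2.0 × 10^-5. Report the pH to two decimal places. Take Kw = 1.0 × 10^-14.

NH3 + H2O ⇌ NH4+ + OH-
Let x = [OH-] at equilibrium. Kb = x²/(0.94 − x).
Since Kb ≪ C₀, x ≈ √(Kb·C₀) = 4.34 × 10^-3 M.
Check: 0.46% ionized — well under 5%, approximation valid.
pOH = 2.36, so pH = 14.00 − pOH = 11.64

pH = 11.64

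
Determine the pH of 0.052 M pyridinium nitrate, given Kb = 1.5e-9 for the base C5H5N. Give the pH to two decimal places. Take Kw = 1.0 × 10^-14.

pH = 3.23

C5H5NH+ is the conjugate acid of the weak base C5H5N.
Ka = Kw/Kb = 1.0×10^-14 / 1.5 × 10^-9 = 6.67 × 10^-6
Ka = x²/(0.052 − x) = 6.67 × 10^-6
Since Ka ≪ C₀, x ≈ √(Ka·C₀) = 5.89 × 10^-4 M.
Check: 1.1% ionized — well under 5%, approximation valid.
pH = −log[H+] = −log(5.89 × 10^-4) = 3.23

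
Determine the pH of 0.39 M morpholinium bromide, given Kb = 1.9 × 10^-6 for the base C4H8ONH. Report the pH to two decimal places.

pH = 4.34

C4H8ONH2+ is the conjugate acid of the weak base C4H8ONH.
Ka = Kw/Kb = 1.0×10^-14 / 1.9 × 10^-6 = 5.26 × 10^-9
Ka = [H+]²/(0.39 − [H+]) = 5.26 × 10^-9
Since Ka ≪ C₀, [H+] ≈ √(Ka·C₀) = 4.53 × 10^-5 M.
Check: 0.012% ionized — well under 5%, approximation valid.
pH = −log[H+] = −log(4.53 × 10^-5) = 4.34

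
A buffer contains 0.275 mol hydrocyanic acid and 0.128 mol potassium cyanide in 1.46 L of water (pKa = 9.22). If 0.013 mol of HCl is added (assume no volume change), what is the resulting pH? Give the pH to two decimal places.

pH = 8.82

Added H+ converts CN- to HCN: HCN → 0.288 mol, CN- → 0.115 mol.
pH = pKa + log([A⁻]/[HA]) = 9.22 + log(0.115/0.288) = 9.22 -0.399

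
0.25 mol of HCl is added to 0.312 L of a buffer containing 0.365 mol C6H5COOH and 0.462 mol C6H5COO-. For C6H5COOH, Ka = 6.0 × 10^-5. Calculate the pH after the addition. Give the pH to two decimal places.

pH = 3.76

Added H+ converts C6H5COO- to C6H5COOH: C6H5COOH → 0.615 mol, C6H5COO- → 0.212 mol.
pKa = −log(6.0 × 10^-5) = 4.222
pH = pKa + log(n_C6H5COO-/n_C6H5COOH) = 4.222 + log(0.212/0.615) = 4.222 + (-0.463)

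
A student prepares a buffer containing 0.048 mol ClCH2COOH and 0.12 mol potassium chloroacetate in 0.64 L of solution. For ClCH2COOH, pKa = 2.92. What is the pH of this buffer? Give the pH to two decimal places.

pH = 3.32

Using pH = pKa + log([base]/[acid]) with [base]/[acid] = 0.12/0.048:
pH = 2.92 + (+0.398) = 3.32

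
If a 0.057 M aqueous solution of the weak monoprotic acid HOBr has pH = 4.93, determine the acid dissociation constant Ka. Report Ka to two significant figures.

[H+] = 10^(-4.93) = 1.17 × 10^-5 M
At equilibrium [HA] = 0.057 − 1.17 × 10^-5 = 5.70 × 10^-2 M
Ka = [H+][A-]/[HA] = (1.17 × 10^-5)² / 5.70 × 10^-2 = 2.4 × 10^-9

Ka = 2.4 × 10^-9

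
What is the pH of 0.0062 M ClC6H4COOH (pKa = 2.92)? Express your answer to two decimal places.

pH = 2.66

ClC6H4COOH ⇌ ClC6H4COO- + H+
Ka = 10^(−2.92) = 1.20 × 10^-3
From the ICE table, Ka = [H+]²/(0.0062 − [H+]) = 1.20 × 10^-3.
Here C₀/Ka ≈ 5.17, so the small-[H+] approximation fails. Use the quadratic:
[H+] = [−0.0012 + √(0.0012² + 2.98e-05)]/2 = 2.19 × 10^-3 M
pH = −log[H+] = −log(2.19 × 10^-3) = 2.66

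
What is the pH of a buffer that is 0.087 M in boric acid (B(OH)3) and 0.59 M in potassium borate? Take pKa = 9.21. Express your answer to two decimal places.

pH = 10.04

Using pH = pKa + log([base]/[acid]) with [base]/[acid] = 0.59/0.087:
pH = 9.21 + (+0.831) = 10.04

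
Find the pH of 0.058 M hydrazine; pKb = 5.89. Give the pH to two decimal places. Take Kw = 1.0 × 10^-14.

N2H4 + H2O ⇌ N2H5+ + OH-
Kb = 10^(−5.89) = 1.29 × 10^-6
Kb = x²/(0.058 − x) = 1.29 × 10^-6
Assume x ≪ 0.058: x ≈ √(1.29 × 10^-6 × 0.058) = 2.74 × 10^-4 M
Check: 0.47% ionized — well under 5%, approximation valid.
pOH = −log(2.74 × 10^-4) = 3.56; pH = 14.00 − 3.56 = 10.44

pH = 10.44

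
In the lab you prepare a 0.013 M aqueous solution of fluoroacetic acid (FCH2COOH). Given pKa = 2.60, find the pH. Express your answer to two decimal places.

FCH2COOH ⇌ FCH2COO- + H+
Ka = 10^(−2.60) = 2.51 × 10^-3
Ka = x²/(0.013 − x) = 2.51 × 10^-3
Here C₀/Ka ≈ 5.18, so the small-x approximation fails. Use the quadratic:
x = [−0.00251 + √(0.00251² + 0.000131)]/2 = 4.59 × 10^-3 M
pH = −log[H+] = −log(4.59 × 10^-3) = 2.34

pH = 2.34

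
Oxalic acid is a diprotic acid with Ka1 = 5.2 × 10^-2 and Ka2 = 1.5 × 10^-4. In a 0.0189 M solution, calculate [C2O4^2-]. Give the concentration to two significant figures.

First ionization gives [H+] ≈ [HC2O4-] = 1.47 × 10^-2 M.
Second step: Ka2 = [H+][C2O4^2-]/[HC2O4-] ≈ [C2O4^2-] (since [H+] ≈ [HC2O4-]).
So [C2O4^2-] ≈ Ka2.

1.5 × 10^-4 M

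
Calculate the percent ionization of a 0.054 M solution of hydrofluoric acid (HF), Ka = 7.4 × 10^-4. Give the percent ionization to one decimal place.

HF ⇌ F- + H+; let x = [H+] at equilibrium.
Solve x² + 0.00074x − 4e-05 = 0 → x = 5.96 × 10^-3 M
% ionization = x/C₀ × 100% = 5.96 × 10^-3/0.054 × 100% = 11.0%

11.0%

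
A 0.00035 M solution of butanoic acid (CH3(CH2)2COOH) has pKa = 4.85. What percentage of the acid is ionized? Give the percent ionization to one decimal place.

CH3(CH2)2COOH ⇌ CH3(CH2)2COO- + H+; let x = [H+] at equilibrium.
Ka = 10^(−4.85) = 1.41 × 10^-5
Solve x² + 1.41e-05x − 4.94e-09 = 0 → x = 6.36 × 10^-5 M
Fraction ionized = 6.36 × 10^-5 / 0.00035 = 0.1817 → 18.2%

18.2%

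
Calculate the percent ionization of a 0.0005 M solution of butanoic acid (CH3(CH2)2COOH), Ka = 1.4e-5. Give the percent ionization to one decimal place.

CH3(CH2)2COOH ⇌ CH3(CH2)2COO- + H+; let x = [H+] at equilibrium.
Solve x² + 1.4e-05x − 7e-09 = 0 → x = 7.70 × 10^-5 M
% ionization = x/C₀ × 100% = 7.70 × 10^-5/0.0005 × 100% = 15.4%

15.4%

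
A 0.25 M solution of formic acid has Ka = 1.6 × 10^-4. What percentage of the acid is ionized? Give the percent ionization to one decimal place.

2.5%

HCOOH ⇌ HCOO- + H+; let x = [H+] at equilibrium.
x ≈ √(Ka·C₀) = √(1.6 × 10^-4 × 0.25) = 6.32 × 10^-3 M
Fraction ionized = 6.32 × 10^-3 / 0.25 = 0.0253 → 2.5%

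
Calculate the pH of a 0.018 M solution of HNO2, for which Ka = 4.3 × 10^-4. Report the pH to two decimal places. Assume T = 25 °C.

pH = 2.59

HNO2 ⇌ NO2- + H+
From the ICE table, Ka = [H+]²/(0.018 − [H+]) = 4.3 × 10^-4.
[H+] is not negligible relative to C₀; solve [H+]² + 0.00043·[H+] − 7.74e-06 = 0.
[H+] = [−0.00043 + √(0.00043² + 3.1e-05)]/2 = 2.58 × 10^-3 M
pH = −log(2.58 × 10^-3) = 2.59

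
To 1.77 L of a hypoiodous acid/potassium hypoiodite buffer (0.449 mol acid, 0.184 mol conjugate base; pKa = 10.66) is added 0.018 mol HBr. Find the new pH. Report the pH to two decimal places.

After neutralization: n(HOI) = 0.467 mol, n(OI-) = 0.166 mol.
Henderson–Hasselbalch with mole ratio 0.166/0.467: pH = 10.66 + (-0.449)

pH = 10.21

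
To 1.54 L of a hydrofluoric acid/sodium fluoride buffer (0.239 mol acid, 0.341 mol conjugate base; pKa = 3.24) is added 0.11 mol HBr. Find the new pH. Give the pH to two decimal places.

After neutralization: n(HF) = 0.349 mol, n(F-) = 0.231 mol.
pH = pKa + log(n_F-/n_HF) = 3.24 + log(0.231/0.349) = 3.24 + (-0.179)

pH = 3.06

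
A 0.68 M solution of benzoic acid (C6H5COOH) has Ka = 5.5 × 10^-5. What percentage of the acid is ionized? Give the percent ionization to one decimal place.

0.9%

C6H5COOH ⇌ C6H5COO- + H+; let x = [H+] at equilibrium.
x ≈ √(Ka·C₀) = √(5.5 × 10^-5 × 0.68) = 6.12 × 10^-3 M
Fraction ionized = 6.12 × 10^-3 / 0.68 = 0.0090 → 0.9%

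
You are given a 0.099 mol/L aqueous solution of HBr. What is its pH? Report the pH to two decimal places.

HBr is a strong acid and dissociates completely, so [H+] = 0.099 M.
pH = -log(0.099) = 1.00

pH = 1.00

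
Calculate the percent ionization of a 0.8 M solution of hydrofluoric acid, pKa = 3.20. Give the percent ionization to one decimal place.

HF ⇌ F- + H+; let x = [H+] at equilibrium.
Ka = 10^(−3.20) = 6.31 × 10^-4
x ≈ √(Ka·C₀) = √(6.31 × 10^-4 × 0.8) = 2.25 × 10^-2 M
Fraction ionized = 2.25 × 10^-2 / 0.8 = 0.0281 → 2.8%

2.8%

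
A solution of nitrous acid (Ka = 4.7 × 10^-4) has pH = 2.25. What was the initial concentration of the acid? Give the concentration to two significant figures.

[H+] = 10^(-2.25) = 5.62 × 10^-3 M = x
Ka = x²/(C₀ − x) ⇒ C₀ = x + x²/Ka
C₀ = 5.62 × 10^-3 + (5.62 × 10^-3)²/(4.7 × 10^-4) = 7.28 × 10^-2 M

C₀ = 7.3 × 10^-2 M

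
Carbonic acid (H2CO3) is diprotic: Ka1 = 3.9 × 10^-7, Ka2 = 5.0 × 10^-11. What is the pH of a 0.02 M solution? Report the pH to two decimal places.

Since Ka1 ≫ Ka2, the first ionization dominates [H+].
Ka1 = x²/(0.02 − x) = 3.9 × 10^-7
x ≈ √(3.9 × 10^-7 × 0.02) = 8.83 × 10^-5 M
pH = −log(8.83 × 10^-5) = 4.05

pH = 4.05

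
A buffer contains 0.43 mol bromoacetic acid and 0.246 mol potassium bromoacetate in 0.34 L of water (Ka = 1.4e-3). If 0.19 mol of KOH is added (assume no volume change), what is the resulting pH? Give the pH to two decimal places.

pH = 3.11

OH- converts BrCH2COOH to BrCH2COO-: BrCH2COOH → 0.24 mol, BrCH2COO- → 0.436 mol.
pKa = −log(1.4 × 10^-3) = 2.854
pH = pKa + log(n_BrCH2COO-/n_BrCH2COOH) = 2.854 + log(0.436/0.24) = 2.854 + (+0.259)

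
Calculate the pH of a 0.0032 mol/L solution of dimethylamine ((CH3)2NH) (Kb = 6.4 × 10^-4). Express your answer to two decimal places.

pH = 11.06

(CH3)2NH + H2O ⇌ (CH3)2NH2+ + OH-
From the ICE table, Kb = x²/(0.0032 − x) = 6.4 × 10^-4.
x is not negligible relative to C₀; solve x² + 0.00064·x − 2.05e-06 = 0.
x = (−Kb + √(Kb² + 4·Kb·C₀))/2 = 1.15 × 10^-3 M
pOH = −log(1.15 × 10^-3) = 2.94; pH = 14.00 − 2.94 = 11.06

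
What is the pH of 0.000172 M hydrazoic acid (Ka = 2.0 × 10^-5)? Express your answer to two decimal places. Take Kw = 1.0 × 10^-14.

HN3 ⇌ N3- + H+
Ka = [H+]²/(0.000172 − [H+]) = 2.0 × 10^-5
The 5% rule fails; solving [H+]² + Ka·[H+] − Ka·C₀ = 0 exactly:
[H+] = [−2e-05 + √(2e-05² + 1.38e-08)]/2 = 4.95 × 10^-5 M
pH = −log(4.95 × 10^-5) = 4.31

pH = 4.31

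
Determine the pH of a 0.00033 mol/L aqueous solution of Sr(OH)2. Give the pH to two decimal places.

pH = 10.82

Sr(OH)2 is a strong base (each formula unit releases 2 OH-); [OH-] = 0.00066 M.
pOH = -log(0.00066) = 3.18
pH = 14.00 - 3.18 = 10.82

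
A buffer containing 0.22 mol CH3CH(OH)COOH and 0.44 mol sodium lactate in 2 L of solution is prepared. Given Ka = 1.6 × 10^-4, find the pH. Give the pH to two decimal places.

pH = 4.10

pKa = −log(1.6 × 10^-4) = 3.796
pH = pKa + log([A⁻]/[HA]) = 3.796 + log(0.44/0.22)
pH = 3.796 + (+0.301) = 4.10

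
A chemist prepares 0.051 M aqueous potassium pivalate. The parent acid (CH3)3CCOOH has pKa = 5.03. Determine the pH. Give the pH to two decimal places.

(CH3)3CCOO- is the conjugate base of the weak acid (CH3)3CCOOH.
Ka = 10^(−5.03) = 9.33 × 10^-6
Kb = Kw/Ka = 1.0×10^-14 / 9.33 × 10^-6 = 1.07 × 10^-9
Let x = [OH-] at equilibrium. Kb = x²/(0.051 − x).
Assume x ≪ 0.051: x ≈ √(1.07 × 10^-9 × 0.051) = 7.39 × 10^-6 M
pOH = 5.13, so pH = 14.00 − pOH = 8.87

pH = 8.87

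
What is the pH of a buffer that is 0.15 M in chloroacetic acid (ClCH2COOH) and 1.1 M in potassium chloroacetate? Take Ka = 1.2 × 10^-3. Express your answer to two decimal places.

pKa = −log(1.2 × 10^-3) = 2.921
pH = pKa + log([A⁻]/[HA]) = 2.921 + log(1.1/0.15)
pH = 2.921 + (+0.865) = 3.79

pH = 3.79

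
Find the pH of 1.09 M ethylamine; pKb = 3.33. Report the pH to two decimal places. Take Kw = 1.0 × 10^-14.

pH = 12.35

C2H5NH2 + H2O ⇌ C2H5NH3+ + OH-
Kb = 10^(−3.33) = 4.68 × 10^-4
From the ICE table, Kb = [OH-]²/(1.09 − [OH-]) = 4.68 × 10^-4.
Neglecting [OH-] in the denominator: [OH-] = √(4.68 × 10^-4 × 1.09) = 2.26 × 10^-2 M
pOH = 1.65, so pH = 14.00 − pOH = 12.35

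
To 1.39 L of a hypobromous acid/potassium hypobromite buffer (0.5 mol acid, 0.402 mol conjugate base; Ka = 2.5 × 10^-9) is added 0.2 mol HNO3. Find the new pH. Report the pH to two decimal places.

After neutralization: n(HOBr) = 0.7 mol, n(OBr-) = 0.202 mol.
pKa = −log(2.5 × 10^-9) = 8.602
Henderson–Hasselbalch with mole ratio 0.202/0.7: pH = 8.602 + (-0.540)

pH = 8.06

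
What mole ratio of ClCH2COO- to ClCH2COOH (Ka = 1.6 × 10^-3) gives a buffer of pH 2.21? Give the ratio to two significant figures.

ratio = 0.26

pKa = -log(1.6 × 10^-3) = 2.796
pH = pKa + log(r) ⇒ log(r) = 2.21 − 2.796 = -0.586
r = [ClCH2COO-]/[ClCH2COOH] = 10^(-0.586) = 0.259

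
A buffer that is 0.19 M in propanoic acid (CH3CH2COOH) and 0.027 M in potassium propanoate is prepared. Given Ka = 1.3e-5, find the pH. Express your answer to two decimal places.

pKa = −log(1.3 × 10^-5) = 4.886
pH = pKa + log([A⁻]/[HA]) = 4.886 + log(0.027/0.19)
pH = 4.886 + (-0.847) = 4.04

pH = 4.04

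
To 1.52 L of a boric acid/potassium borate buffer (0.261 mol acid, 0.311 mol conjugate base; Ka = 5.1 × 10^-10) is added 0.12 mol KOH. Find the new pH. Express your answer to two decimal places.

pH = 9.78

OH- converts B(OH)3 to B(OH)4-: B(OH)3 → 0.141 mol, B(OH)4- → 0.431 mol.
pKa = −log(5.1 × 10^-10) = 9.292
pH = pKa + log([A⁻]/[HA]) = 9.292 + log(0.431/0.141) = 9.292 +0.485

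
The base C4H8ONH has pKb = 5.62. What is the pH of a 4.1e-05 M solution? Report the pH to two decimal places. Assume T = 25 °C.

C4H8ONH + H2O ⇌ C4H8ONH2+ + OH-
Kb = 10^(−5.62) = 2.40 × 10^-6
Kb = [OH-]²/(4.1e-05 − [OH-]) = 2.40 × 10^-6
Here C₀/Kb ≈ 17.1, so the small-[OH-] approximation fails. Use the quadratic:
[OH-] = (−Kb + √(Kb² + 4·Kb·C₀))/2 = 8.79 × 10^-6 M
pOH = −log(8.79 × 10^-6) = 5.06; pH = 14.00 − 5.06 = 8.94

pH = 8.94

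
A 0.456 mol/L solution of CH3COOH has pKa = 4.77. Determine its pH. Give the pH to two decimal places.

CH3COOH ⇌ CH3COO- + H+
Ka = 10^(−4.77) = 1.70 × 10^-5
Let x = [H+] at equilibrium. Ka = x²/(0.456 − x).
Assume x ≪ 0.456: x ≈ √(1.70 × 10^-5 × 0.456) = 2.78 × 10^-3 M
Check: 0.61% ionized — well under 5%, approximation valid.
pH = −log[H+] = −log(2.78 × 10^-3) = 2.56

pH = 2.56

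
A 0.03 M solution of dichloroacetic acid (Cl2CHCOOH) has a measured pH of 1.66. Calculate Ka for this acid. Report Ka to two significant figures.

[H+] = 10^(-1.66) = 2.19 × 10^-2 M
At equilibrium [HA] = 0.03 − 2.19 × 10^-2 = 8.10 × 10^-3 M
Ka = [H+][A-]/[HA] = (2.19 × 10^-2)² / 8.10 × 10^-3 = 5.9 × 10^-2

Ka = 5.9 × 10^-2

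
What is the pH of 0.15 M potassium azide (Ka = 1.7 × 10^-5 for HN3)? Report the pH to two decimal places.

pH = 8.97

N3- is the conjugate base of the weak acid HN3.
Kb = Kw/Ka = 1.0×10^-14 / 1.7 × 10^-5 = 5.88 × 10^-10
From the ICE table, Kb = x²/(0.15 − x) = 5.88 × 10^-10.
Neglecting x in the denominator: x = √(5.88 × 10^-10 × 0.15) = 9.39 × 10^-6 M
Check: 0.0063% ionized — well under 5%, approximation valid.
pOH = 5.03, so pH = 14.00 − pOH = 8.97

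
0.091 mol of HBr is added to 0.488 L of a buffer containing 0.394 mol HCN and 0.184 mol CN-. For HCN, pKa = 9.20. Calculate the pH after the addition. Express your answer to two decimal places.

pH = 8.48

After neutralization: n(HCN) = 0.485 mol, n(CN-) = 0.093 mol.
pH = pKa + log([A⁻]/[HA]) = 9.20 + log(0.093/0.485) = 9.20 -0.717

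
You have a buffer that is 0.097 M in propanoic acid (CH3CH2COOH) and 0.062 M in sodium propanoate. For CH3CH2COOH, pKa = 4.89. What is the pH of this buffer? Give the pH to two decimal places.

pH = pKa + log([A⁻]/[HA]) = 4.89 + log(0.062/0.097)
pH = 4.89 + (-0.194) = 4.70

pH = 4.70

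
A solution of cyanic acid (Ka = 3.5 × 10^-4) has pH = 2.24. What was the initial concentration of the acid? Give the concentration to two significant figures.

C₀ = 1.0 × 10^-1 M

[H+] = 10^(-2.24) = 5.75 × 10^-3 M = x
Ka = x²/(C₀ − x) ⇒ C₀ = x + x²/Ka
C₀ = 5.75 × 10^-3 + (5.75 × 10^-3)²/(3.5 × 10^-4) = 1.00 × 10^-1 M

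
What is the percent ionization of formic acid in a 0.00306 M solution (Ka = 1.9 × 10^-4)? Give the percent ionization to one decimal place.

HCOOH ⇌ HCOO- + H+; let x = [H+] at equilibrium.
Ka = x²/(C₀ − x); solving the quadratic gives x = 6.73 × 10^-4 M.
Fraction ionized = 6.73 × 10^-4 / 0.00306 = 0.2199 → 22.0%

22.0%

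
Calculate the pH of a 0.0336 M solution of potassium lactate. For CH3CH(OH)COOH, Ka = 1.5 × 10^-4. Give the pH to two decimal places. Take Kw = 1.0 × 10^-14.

CH3CH(OH)COO- is the conjugate base of the weak acid CH3CH(OH)COOH.
Kb = Kw/Ka = 1.0×10^-14 / 1.5 × 10^-4 = 6.67 × 10^-11
Kb = x²/(0.0336 − x) = 6.67 × 10^-11
Neglecting x in the denominator: x = √(6.67 × 10^-11 × 0.0336) = 1.50 × 10^-6 M
Check: 0.0045% ionized — well under 5%, approximation valid.
pOH = −log(1.50 × 10^-6) = 5.82; pH = 14.00 − 5.82 = 8.18

pH = 8.18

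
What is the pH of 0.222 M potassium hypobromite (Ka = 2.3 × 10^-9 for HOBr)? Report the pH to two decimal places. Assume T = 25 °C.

pH = 10.99

OBr- is the conjugate base of the weak acid HOBr.
Kb = Kw/Ka = 1.0×10^-14 / 2.3 × 10^-9 = 4.35 × 10^-6
Let x = [OH-] at equilibrium. Kb = x²/(0.222 − x).
Neglecting x in the denominator: x = √(4.35 × 10^-6 × 0.222) = 9.83 × 10^-4 M
pOH = −log(9.83 × 10^-4) = 3.01; pH = 14.00 − 3.01 = 10.99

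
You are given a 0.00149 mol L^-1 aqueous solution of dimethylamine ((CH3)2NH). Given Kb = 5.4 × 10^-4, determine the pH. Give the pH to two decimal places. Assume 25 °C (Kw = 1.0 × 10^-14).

pH = 10.82

(CH3)2NH + H2O ⇌ (CH3)2NH2+ + OH-
From the ICE table, Kb = [OH-]²/(0.00149 − [OH-]) = 5.4 × 10^-4.
[OH-] is not negligible relative to C₀; solve [OH-]² + 0.00054·[OH-] − 8.05e-07 = 0.
[OH-] = [−0.00054 + √(0.00054² + 3.22e-06)]/2 = 6.67 × 10^-4 M
pOH = 3.18, so pH = 14.00 − pOH = 10.82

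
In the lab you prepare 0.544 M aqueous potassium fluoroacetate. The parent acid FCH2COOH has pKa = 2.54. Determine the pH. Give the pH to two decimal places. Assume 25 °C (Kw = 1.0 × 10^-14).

FCH2COO- is the conjugate base of the weak acid FCH2COOH.
Ka = 10^(−2.54) = 2.88 × 10^-3
Kb = Kw/Ka = 1.0×10^-14 / 2.88 × 10^-3 = 3.47 × 10^-12
From the ICE table, Kb = x²/(0.544 − x) = 3.47 × 10^-12.
Since Kb ≪ C₀, x ≈ √(Kb·C₀) = 1.37 × 10^-6 M.
pOH = 5.86, so pH = 14.00 − pOH = 8.14

pH = 8.14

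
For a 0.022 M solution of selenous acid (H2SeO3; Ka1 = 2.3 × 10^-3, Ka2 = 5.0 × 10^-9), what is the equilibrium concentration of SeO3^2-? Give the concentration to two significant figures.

5.0 × 10^-9 M

First ionization gives [H+] ≈ [HSeO3-] = 6.06 × 10^-3 M.
Second step: Ka2 = [H+][SeO3^2-]/[HSeO3-] ≈ [SeO3^2-] (since [H+] ≈ [HSeO3-]).
So [SeO3^2-] ≈ Ka2.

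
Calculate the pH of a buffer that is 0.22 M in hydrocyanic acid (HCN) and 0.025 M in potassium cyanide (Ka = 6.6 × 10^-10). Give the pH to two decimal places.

pKa = −log(6.6 × 10^-10) = 9.180
pH = pKa + log([A⁻]/[HA]) = 9.180 + log(0.025/0.22)
pH = 9.180 + (-0.944) = 8.24

pH = 8.24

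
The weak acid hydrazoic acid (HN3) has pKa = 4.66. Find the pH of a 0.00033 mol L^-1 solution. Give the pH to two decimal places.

HN3 ⇌ N3- + H+
Ka = 10^(−4.66) = 2.19 × 10^-5
Ka = [H+]²/(0.00033 − [H+]) = 2.19 × 10^-5
The 5% rule fails; solving [H+]² + Ka·[H+] − Ka·C₀ = 0 exactly:
[H+] = (−Ka + √(Ka² + 4·Ka·C₀))/2 = 7.48 × 10^-5 M
pH = −log[H+] = −log(7.48 × 10^-5) = 4.13

pH = 4.13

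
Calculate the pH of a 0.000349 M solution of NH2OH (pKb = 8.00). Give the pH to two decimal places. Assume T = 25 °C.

NH2OH + H2O ⇌ NH3OH+ + OH-
Kb = 10^(−8.00) = 1.00 × 10^-8
From the ICE table, Kb = [OH-]²/(0.000349 − [OH-]) = 1.00 × 10^-8.
Neglecting [OH-] in the denominator: [OH-] = √(1.00 × 10^-8 × 0.000349) = 1.87 × 10^-6 M
pOH = 5.73, so pH = 14.00 − pOH = 8.27

pH = 8.27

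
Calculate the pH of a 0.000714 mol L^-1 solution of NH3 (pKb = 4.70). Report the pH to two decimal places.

NH3 + H2O ⇌ NH4+ + OH-
Kb = 10^(−4.70) = 2.00 × 10^-5
From the ICE table, Kb = [OH-]²/(0.000714 − [OH-]) = 2.00 × 10^-5.
Here C₀/Kb ≈ 35.7, so the small-[OH-] approximation fails. Use the quadratic:
[OH-] = [−2e-05 + √(2e-05² + 5.71e-08)]/2 = 1.10 × 10^-4 M
pOH = −log(1.10 × 10^-4) = 3.96; pH = 14.00 − 3.96 = 10.04

pH = 10.04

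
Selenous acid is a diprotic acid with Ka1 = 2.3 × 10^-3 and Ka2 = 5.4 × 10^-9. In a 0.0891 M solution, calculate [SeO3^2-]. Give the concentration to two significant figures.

5.4 × 10^-9 M

First ionization gives [H+] ≈ [HSeO3-] = 1.32 × 10^-2 M.
Second step: Ka2 = [H+][SeO3^2-]/[HSeO3-] ≈ [SeO3^2-] (since [H+] ≈ [HSeO3-]).
So [SeO3^2-] ≈ Ka2.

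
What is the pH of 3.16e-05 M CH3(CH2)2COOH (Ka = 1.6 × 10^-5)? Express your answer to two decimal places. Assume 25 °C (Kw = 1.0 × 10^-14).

pH = 4.80

CH3(CH2)2COOH ⇌ CH3(CH2)2COO- + H+
From the ICE table, Ka = [H+]²/(3.16e-05 − [H+]) = 1.6 × 10^-5.
Here C₀/Ka ≈ 1.98, so the small-[H+] approximation fails. Use the quadratic:
[H+] = [−1.6e-05 + √(1.6e-05² + 2.02e-09)]/2 = 1.59 × 10^-5 M
pH = −log(1.59 × 10^-5) = 4.80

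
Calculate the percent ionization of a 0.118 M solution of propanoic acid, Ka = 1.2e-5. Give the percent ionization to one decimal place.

CH3CH2COOH ⇌ CH3CH2COO- + H+; let x = [H+] at equilibrium.
x ≈ √(Ka·C₀) = √(1.2 × 10^-5 × 0.118) = 1.19 × 10^-3 M
% ionization = x/C₀ × 100% = 1.19 × 10^-3/0.118 × 100% = 1.0%

1.0%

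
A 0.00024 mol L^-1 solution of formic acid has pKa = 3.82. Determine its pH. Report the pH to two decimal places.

HCOOH ⇌ HCOO- + H+
Ka = 10^(−3.82) = 1.51 × 10^-4
Ka = [H+]²/(0.00024 − [H+]) = 1.51 × 10^-4
Here C₀/Ka ≈ 1.59, so the small-[H+] approximation fails. Use the quadratic:
[H+] = (−Ka + √(Ka² + 4·Ka·C₀))/2 = 1.29 × 10^-4 M
pH = −log(1.29 × 10^-4) = 3.89

pH = 3.89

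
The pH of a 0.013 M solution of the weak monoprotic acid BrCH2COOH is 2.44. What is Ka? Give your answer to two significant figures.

Ka = 1.4 × 10^-3

[H+] = 10^(-2.44) = 3.63 × 10^-3 M
At equilibrium [HA] = 0.013 − 3.63 × 10^-3 = 9.37 × 10^-3 M
Ka = [H+][A-]/[HA] = (3.63 × 10^-3)² / 9.37 × 10^-3 = 1.4 × 10^-3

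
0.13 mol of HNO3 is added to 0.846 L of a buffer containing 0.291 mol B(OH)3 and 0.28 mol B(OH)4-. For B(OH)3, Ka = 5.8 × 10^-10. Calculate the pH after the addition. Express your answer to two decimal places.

pH = 8.79

Added H+ converts B(OH)4- to B(OH)3: B(OH)3 → 0.421 mol, B(OH)4- → 0.15 mol.
pKa = −log(5.8 × 10^-10) = 9.237
pH = pKa + log(n_B(OH)4-/n_B(OH)3) = 9.237 + log(0.15/0.421) = 9.237 + (-0.448)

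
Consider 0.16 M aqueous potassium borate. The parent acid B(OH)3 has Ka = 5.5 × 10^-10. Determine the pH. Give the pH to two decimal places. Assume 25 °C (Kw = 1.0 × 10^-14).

pH = 11.23

B(OH)4- is the conjugate base of the weak acid B(OH)3.
Kb = Kw/Ka = 1.0×10^-14 / 5.5 × 10^-10 = 1.82 × 10^-5
Let x = [OH-] at equilibrium. Kb = x²/(0.16 − x).
Assume x ≪ 0.16: x ≈ √(1.82 × 10^-5 × 0.16) = 1.71 × 10^-3 M
pOH = −log(1.71 × 10^-3) = 2.77; pH = 14.00 − 2.77 = 11.23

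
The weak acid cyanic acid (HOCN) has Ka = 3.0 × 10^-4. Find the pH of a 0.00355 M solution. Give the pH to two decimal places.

HOCN ⇌ OCN- + H+
Ka = x²/(0.00355 − x) = 3.0 × 10^-4
x is not negligible relative to C₀; solve x² + 0.0003·x − 1.06e-06 = 0.
x = (−Ka + √(Ka² + 4·Ka·C₀))/2 = 8.93 × 10^-4 M
pH = −log(8.93 × 10^-4) = 3.05

pH = 3.05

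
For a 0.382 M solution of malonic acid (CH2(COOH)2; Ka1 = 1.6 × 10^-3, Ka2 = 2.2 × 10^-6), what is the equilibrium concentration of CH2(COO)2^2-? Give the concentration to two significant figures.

2.2 × 10^-6 M

First ionization gives [H+] ≈ [CH2(COOH)COO-] = 2.39 × 10^-2 M.
Second step: Ka2 = [H+][CH2(COO)2^2-]/[CH2(COOH)COO-] ≈ [CH2(COO)2^2-] (since [H+] ≈ [CH2(COOH)COO-]).
So [CH2(COO)2^2-] ≈ Ka2.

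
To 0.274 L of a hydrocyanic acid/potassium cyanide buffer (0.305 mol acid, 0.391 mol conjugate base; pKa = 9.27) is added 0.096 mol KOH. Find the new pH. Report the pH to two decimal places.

pH = 9.64

After neutralization: n(HCN) = 0.209 mol, n(CN-) = 0.487 mol.
pH = pKa + log(n_CN-/n_HCN) = 9.27 + log(0.487/0.209) = 9.27 + (+0.367)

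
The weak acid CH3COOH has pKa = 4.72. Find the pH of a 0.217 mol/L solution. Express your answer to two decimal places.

CH3COOH ⇌ CH3COO- + H+
Ka = 10^(−4.72) = 1.91 × 10^-5
From the ICE table, Ka = x²/(0.217 − x) = 1.91 × 10^-5.
Assume x ≪ 0.217: x ≈ √(1.91 × 10^-5 × 0.217) = 2.04 × 10^-3 M
pH = −log(2.04 × 10^-3) = 2.69

pH = 2.69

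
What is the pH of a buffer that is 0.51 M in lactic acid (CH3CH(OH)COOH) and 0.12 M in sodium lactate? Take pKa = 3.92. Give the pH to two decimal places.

Henderson–Hasselbalch: pH = pKa + log([CH3CH(OH)COO-]/[CH3CH(OH)COOH]) = 3.92 + log(0.12/0.51)
pH = 3.92 + (-0.628) = 3.29

pH = 3.29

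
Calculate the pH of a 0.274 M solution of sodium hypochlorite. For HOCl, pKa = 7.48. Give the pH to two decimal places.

OCl- is the conjugate base of the weak acid HOCl.
Ka = 10^(−7.48) = 3.31 × 10^-8
Kb = Kw/Ka = 1.0×10^-14 / 3.31 × 10^-8 = 3.02 × 10^-7
Kb = [OH-]²/(0.274 − [OH-]) = 3.02 × 10^-7
Neglecting [OH-] in the denominator: [OH-] = √(3.02 × 10^-7 × 0.274) = 2.88 × 10^-4 M
([OH-]/C₀ = 0.1% < 5%, so the approximation holds.)
pOH = −log(2.88 × 10^-4) = 3.54; pH = 14.00 − 3.54 = 10.46

pH = 10.46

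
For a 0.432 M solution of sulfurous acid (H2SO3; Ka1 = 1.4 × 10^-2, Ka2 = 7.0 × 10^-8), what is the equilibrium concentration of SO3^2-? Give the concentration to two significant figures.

7.0 × 10^-8 M

First ionization gives [H+] ≈ [HSO3-] = 7.11 × 10^-2 M.
Second step: Ka2 = [H+][SO3^2-]/[HSO3-] ≈ [SO3^2-] (since [H+] ≈ [HSO3-]).
So [SO3^2-] ≈ Ka2.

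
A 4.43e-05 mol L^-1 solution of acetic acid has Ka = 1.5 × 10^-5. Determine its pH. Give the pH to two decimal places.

CH3COOH ⇌ CH3COO- + H+
From the ICE table, Ka = x²/(4.43e-05 − x) = 1.5 × 10^-5.
The 5% rule fails; solving x² + Ka·x − Ka·C₀ = 0 exactly:
x = [−1.5e-05 + √(1.5e-05² + 2.66e-09)]/2 = 1.93 × 10^-5 M
pH = −log[H+] = −log(1.93 × 10^-5) = 4.71

pH = 4.71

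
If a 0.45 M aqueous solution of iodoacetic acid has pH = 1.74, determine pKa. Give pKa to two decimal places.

[H+] = 10^(-1.74) = 1.82 × 10^-2 M
At equilibrium [HA] = 0.45 − 1.82 × 10^-2 = 4.32 × 10^-1 M
Ka = [H+][A-]/[HA] = (1.82 × 10^-2)² / 4.32 × 10^-1 = 7.67 × 10^-4
pKa = -log(7.67 × 10^-4) = 3.12

pKa = 3.12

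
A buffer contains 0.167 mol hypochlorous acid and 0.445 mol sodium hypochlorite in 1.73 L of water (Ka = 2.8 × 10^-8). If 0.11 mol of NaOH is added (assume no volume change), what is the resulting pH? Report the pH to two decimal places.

pH = 8.54

After neutralization: n(HOCl) = 0.057 mol, n(OCl-) = 0.555 mol.
pKa = −log(2.8 × 10^-8) = 7.553
pH = pKa + log([A⁻]/[HA]) = 7.553 + log(0.555/0.057) = 7.553 +0.988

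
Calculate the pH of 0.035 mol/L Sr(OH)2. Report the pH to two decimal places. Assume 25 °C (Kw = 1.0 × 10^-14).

Sr(OH)2 is a strong base (each formula unit releases 2 OH-); [OH-] = 0.07 M.
pOH = -log(0.07) = 1.15
pH = 14.00 - 1.15 = 12.85

pH = 12.85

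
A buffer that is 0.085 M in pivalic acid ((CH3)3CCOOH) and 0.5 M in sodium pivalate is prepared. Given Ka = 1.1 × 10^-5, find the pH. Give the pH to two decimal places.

pH = 5.73

pKa = −log(1.1 × 10^-5) = 4.959
Henderson–Hasselbalch: pH = pKa + log([(CH3)3CCOO-]/[(CH3)3CCOOH]) = 4.959 + log(0.5/0.085)
pH = 4.959 + (+0.770) = 5.73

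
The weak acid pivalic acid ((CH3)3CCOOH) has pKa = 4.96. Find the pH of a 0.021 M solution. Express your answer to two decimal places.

pH = 3.32

(CH3)3CCOOH ⇌ (CH3)3CCOO- + H+
Ka = 10^(−4.96) = 1.10 × 10^-5
Let x = [H+] at equilibrium. Ka = x²/(0.021 − x).
Assume x ≪ 0.021: x ≈ √(1.10 × 10^-5 × 0.021) = 4.81 × 10^-4 M
Check: 2.3% ionized — well under 5%, approximation valid.
pH = −log[H+] = −log(4.81 × 10^-4) = 3.32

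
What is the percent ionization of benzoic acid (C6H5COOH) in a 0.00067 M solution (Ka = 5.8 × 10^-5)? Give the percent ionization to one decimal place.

C6H5COOH ⇌ C6H5COO- + H+; let x = [H+] at equilibrium.
Ka = x²/(C₀ − x); solving the quadratic gives x = 1.70 × 10^-4 M.
Fraction ionized = 1.70 × 10^-4 / 0.00067 = 0.2537 → 25.4%

25.4%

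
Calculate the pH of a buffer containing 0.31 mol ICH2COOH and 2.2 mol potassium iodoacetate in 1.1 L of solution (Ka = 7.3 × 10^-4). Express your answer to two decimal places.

pKa = −log(7.3 × 10^-4) = 3.137
Using pH = pKa + log([base]/[acid]) with [base]/[acid] = 2.2/0.31:
pH = 3.137 + (+0.851) = 3.99

pH = 3.99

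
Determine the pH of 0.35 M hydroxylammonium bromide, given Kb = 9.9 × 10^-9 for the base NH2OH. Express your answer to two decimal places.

pH = 3.23

NH3OH+ is the conjugate acid of the weak base NH2OH.
Ka = Kw/Kb = 1.0×10^-14 / 9.9 × 10^-9 = 1.01 × 10^-6
From the ICE table, Ka = [H+]²/(0.35 − [H+]) = 1.01 × 10^-6.
Since Ka ≪ C₀, [H+] ≈ √(Ka·C₀) = 5.95 × 10^-4 M.
([H+]/C₀ = 0.17% < 5%, so the approximation holds.)
pH = −log(5.95 × 10^-4) = 3.23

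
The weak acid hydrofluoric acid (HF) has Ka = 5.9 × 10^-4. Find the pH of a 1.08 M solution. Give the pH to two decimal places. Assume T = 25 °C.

pH = 1.60

HF ⇌ F- + H+
Ka = [H+]²/(1.08 − [H+]) = 5.9 × 10^-4
Neglecting [H+] in the denominator: [H+] = √(5.9 × 10^-4 × 1.08) = 2.52 × 10^-2 M
pH = −log[H+] = −log(2.52 × 10^-2) = 1.60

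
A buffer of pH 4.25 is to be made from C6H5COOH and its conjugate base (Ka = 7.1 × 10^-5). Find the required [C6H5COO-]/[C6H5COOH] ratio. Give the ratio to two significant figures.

pKa = -log(7.1 × 10^-5) = 4.149
pH = pKa + log(r) ⇒ log(r) = 4.25 − 4.149 = +0.101
r = [C6H5COO-]/[C6H5COOH] = 10^(+0.101) = 1.26

ratio = 1.3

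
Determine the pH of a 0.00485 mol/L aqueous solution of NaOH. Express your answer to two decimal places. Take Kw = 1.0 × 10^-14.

pH = 11.69

NaOH is a strong base; [OH-] = 0.00485 M.
pOH = -log(0.00485) = 2.31
pH = 14.00 - 2.31 = 11.69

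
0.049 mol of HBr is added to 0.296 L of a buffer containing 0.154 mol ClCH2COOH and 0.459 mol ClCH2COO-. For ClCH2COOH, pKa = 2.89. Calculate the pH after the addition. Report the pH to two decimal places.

pH = 3.20

After neutralization: n(ClCH2COOH) = 0.203 mol, n(ClCH2COO-) = 0.41 mol.
pH = pKa + log([A⁻]/[HA]) = 2.89 + log(0.41/0.203) = 2.89 +0.305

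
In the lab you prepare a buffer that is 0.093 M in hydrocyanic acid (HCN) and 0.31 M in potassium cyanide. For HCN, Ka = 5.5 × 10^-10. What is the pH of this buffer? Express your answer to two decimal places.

pKa = −log(5.5 × 10^-10) = 9.260
Henderson–Hasselbalch: pH = pKa + log([CN-]/[HCN]) = 9.260 + log(0.31/0.093)
pH = 9.260 + (+0.523) = 9.78

pH = 9.78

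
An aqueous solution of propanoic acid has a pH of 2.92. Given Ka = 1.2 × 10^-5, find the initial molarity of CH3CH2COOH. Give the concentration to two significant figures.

[H+] = 10^(-2.92) = 1.20 × 10^-3 M = x
Ka = x²/(C₀ − x) ⇒ C₀ = x + x²/Ka
C₀ = 1.20 × 10^-3 + (1.20 × 10^-3)²/(1.2 × 10^-5) = 1.21 × 10^-1 M

C₀ = 1.2 × 10^-1 M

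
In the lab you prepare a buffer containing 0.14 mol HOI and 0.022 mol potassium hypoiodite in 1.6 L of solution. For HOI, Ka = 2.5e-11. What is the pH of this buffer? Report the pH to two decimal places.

pKa = −log(2.5 × 10^-11) = 10.602
Using pH = pKa + log([base]/[acid]) with [base]/[acid] = 0.022/0.14:
pH = 10.602 + (-0.804) = 9.80

pH = 9.80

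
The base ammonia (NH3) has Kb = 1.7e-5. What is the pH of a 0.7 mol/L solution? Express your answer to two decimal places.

pH = 11.54

NH3 + H2O ⇌ NH4+ + OH-
Let x = [OH-] at equilibrium. Kb = x²/(0.7 − x).
Since Kb ≪ C₀, x ≈ √(Kb·C₀) = 3.45 × 10^-3 M.
Check: 0.49% ionized — well under 5%, approximation valid.
pOH = 2.46, so pH = 14.00 − pOH = 11.54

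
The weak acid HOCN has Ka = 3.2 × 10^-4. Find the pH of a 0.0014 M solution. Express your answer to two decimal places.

pH = 3.28

HOCN ⇌ OCN- + H+
Ka = [H+]²/(0.0014 − [H+]) = 3.2 × 10^-4
Here C₀/Ka ≈ 4.38, so the small-[H+] approximation fails. Use the quadratic:
[H+] = [−0.00032 + √(0.00032² + 1.79e-06)]/2 = 5.28 × 10^-4 M
pH = −log[H+] = −log(5.28 × 10^-4) = 3.28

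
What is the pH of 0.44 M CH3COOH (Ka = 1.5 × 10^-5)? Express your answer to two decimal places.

CH3COOH ⇌ CH3COO- + H+
Ka = [H+]²/(0.44 − [H+]) = 1.5 × 10^-5
Neglecting [H+] in the denominator: [H+] = √(1.5 × 10^-5 × 0.44) = 2.57 × 10^-3 M
([H+]/C₀ = 0.58% < 5%, so the approximation holds.)
pH = −log[H+] = −log(2.57 × 10^-3) = 2.59

pH = 2.59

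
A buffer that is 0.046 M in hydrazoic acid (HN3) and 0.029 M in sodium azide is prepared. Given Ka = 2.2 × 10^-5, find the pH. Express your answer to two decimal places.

pKa = −log(2.2 × 10^-5) = 4.658
pH = pKa + log([A⁻]/[HA]) = 4.658 + log(0.029/0.046)
pH = 4.658 + (-0.200) = 4.46

pH = 4.46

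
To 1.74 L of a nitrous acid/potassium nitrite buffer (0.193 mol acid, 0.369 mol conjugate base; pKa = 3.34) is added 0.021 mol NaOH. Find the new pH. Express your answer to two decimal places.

pH = 3.70

After neutralization: n(HNO2) = 0.172 mol, n(NO2-) = 0.39 mol.
pH = pKa + log([A⁻]/[HA]) = 3.34 + log(0.39/0.172) = 3.34 +0.356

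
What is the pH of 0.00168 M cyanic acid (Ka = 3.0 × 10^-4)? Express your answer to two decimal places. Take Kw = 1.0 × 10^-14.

pH = 3.24

HOCN ⇌ OCN- + H+
Ka = [H+]²/(0.00168 − [H+]) = 3.0 × 10^-4
The 5% rule fails; solving [H+]² + Ka·[H+] − Ka·C₀ = 0 exactly:
[H+] = (−Ka + √(Ka² + 4·Ka·C₀))/2 = 5.76 × 10^-4 M
pH = −log[H+] = −log(5.76 × 10^-4) = 3.24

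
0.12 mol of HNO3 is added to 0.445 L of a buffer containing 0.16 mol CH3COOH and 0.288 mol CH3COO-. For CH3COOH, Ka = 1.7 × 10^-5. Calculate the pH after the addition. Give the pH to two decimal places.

pH = 4.55

After neutralization: n(CH3COOH) = 0.28 mol, n(CH3COO-) = 0.168 mol.
pKa = −log(1.7 × 10^-5) = 4.770
pH = pKa + log(n_CH3COO-/n_CH3COOH) = 4.770 + log(0.168/0.28) = 4.770 + (-0.222)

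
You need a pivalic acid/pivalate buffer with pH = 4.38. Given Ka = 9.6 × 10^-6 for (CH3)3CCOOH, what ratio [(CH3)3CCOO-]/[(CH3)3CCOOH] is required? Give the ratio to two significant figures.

pKa = -log(9.6 × 10^-6) = 5.018
pH = pKa + log(r) ⇒ log(r) = 4.38 − 5.018 = -0.638
r = [(CH3)3CCOO-]/[(CH3)3CCOOH] = 10^(-0.638) = 0.23

ratio = 0.23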